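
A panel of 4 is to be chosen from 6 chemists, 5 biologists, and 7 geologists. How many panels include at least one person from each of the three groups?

Unrestricted: C(18,4) = 3060 ways to pick any 4 of the 18.
Selections missing a whole group: no chemists → C(12,4) = 495; no biologists → C(13,4) = 715; no geologists → C(11,4) = 330.
Add back selections omitting two groups (i.e. drawn from a single group): C(6,4) + C(5,4) + C(7,4) = 55.
By inclusion–exclusion: 3060 − 1540 + 55 = 1575.

1575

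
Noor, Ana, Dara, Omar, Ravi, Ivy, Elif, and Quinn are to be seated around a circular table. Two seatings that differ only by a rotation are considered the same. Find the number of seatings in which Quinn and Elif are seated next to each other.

1440

Treat {Quinn, Elif} as one unit (2 internal orders) and seat the resulting 7 units around the table: (6)! circular arrangements.
So 2 × (6)! = 2 × 720 = 1440.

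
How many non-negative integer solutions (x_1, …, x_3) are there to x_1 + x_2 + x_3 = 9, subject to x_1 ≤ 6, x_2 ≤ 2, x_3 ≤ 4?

Without the upper bounds there are C(11,2) = 55 ways to split 9 among 3 variables.
Subtract solutions that violate a single cap (substitute x_i' = x_i − (cap_i+1)): x_1 ≥ 7 gives C(4,2) = 6; x_2 ≥ 3 gives C(8,2) = 28; x_3 ≥ 5 gives C(6,2) = 15. Together 49.
Add back pairs where two caps are both exceeded: 0 + 0 + 3 = 3.
By inclusion–exclusion the count is 55 − 49 + 3 = 9.

9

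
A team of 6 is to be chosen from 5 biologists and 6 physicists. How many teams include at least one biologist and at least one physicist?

461

Unrestricted: C(11,6) = 462 ways to pick any 6 of the 11.
Selections missing a whole group: no biologists → C(6,6) = 1; no physicists → C(5,6) = 0.
Both groups omitted at once is impossible, so 462 − 1 = 461.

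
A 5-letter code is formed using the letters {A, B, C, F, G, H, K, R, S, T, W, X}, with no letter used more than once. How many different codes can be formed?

Choose and order 5 of the 12 symbols: the first letter has 12 options, the next 11, and so on down to 8.
That product is 12 × 11 × 10 × 9 × 8 = 95040.

95040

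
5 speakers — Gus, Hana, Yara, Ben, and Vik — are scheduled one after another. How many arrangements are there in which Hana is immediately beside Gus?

Place the 3 others and the Hana-Gus pair as 4 objects in a line; the pair has 2 internal arrangements.
So the count is 2·(4)! = 48.

48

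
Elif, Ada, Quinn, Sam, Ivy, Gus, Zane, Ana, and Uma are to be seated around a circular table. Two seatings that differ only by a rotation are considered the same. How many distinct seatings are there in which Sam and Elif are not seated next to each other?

Without the restriction there are (8)! = 40320 seatings.
Those with Sam next to Elif: fuse the pair into one unit and seat 8 units around a circle — 2·(7)! = 10080.
Subtracting, 40320 − 10080 = 30240.

30240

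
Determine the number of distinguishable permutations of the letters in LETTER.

LETTER has 6 letters with E appearing twice and T appearing twice.
The number of distinct arrangements is 6!/(2!·2!) = 720/4 = 180.

180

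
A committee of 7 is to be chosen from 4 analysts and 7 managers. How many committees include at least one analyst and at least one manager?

329

Total 7-person selections from all 11: C(11,7) = 330.
Selections missing a whole group: no analysts → C(7,7) = 1; no managers → C(4,7) = 0.
Both groups omitted at once is impossible, so 330 − 1 = 329.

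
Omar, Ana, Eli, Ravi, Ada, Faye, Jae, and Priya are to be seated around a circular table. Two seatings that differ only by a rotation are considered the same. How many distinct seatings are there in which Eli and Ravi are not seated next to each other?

All circular seatings of 8 people number (7)! = 5040.
Seatings with Eli beside Ravi: treat them as a block with 2 internal orders, giving 2 × (6)! = 1440.
Subtracting, 5040 − 1440 = 3600.

3600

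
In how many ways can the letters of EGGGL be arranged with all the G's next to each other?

Treat the 3 copies of G as a single block. The multiset to arrange is then {GGG, E, L}, 3 items in all.
All 3 items are distinct, so there are (3)! = 6 arrangements.

6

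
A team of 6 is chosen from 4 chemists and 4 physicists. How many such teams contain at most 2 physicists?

6

Split by how many physicists are chosen (0 through 2).
Sum: C(4,0)·C(4,6) + C(4,1)·C(4,5) + C(4,2)·C(4,4) = 0 + 0 + 6 = 6.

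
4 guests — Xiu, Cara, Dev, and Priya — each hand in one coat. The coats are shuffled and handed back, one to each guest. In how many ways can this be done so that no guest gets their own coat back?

Let Aᵢ be the assignments in which guest i gets their own coat. We want the size of the complement of A₁∪…∪A_4.
By inclusion–exclusion this is Σ_{j=0}^{4} (−1)^j C(4,j)·(4−j)!.
Computing: 24 − 24 + 12 − 4 + 1 = 9.

9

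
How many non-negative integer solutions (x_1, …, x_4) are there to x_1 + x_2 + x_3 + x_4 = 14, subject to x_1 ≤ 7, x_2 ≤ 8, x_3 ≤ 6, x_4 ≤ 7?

336

By stars and bars, unrestricted non-negative solutions to x_1+…+x_4 = 14 number C(14+3,3) = 680.
Subtract solutions that violate a single cap (substitute x_i' = x_i − (cap_i+1)): x_1 ≥ 8 gives C(9,3) = 84; x_2 ≥ 9 gives C(8,3) = 56; x_3 ≥ 7 gives C(10,3) = 120; x_4 ≥ 8 gives C(9,3) = 84. Together 344.
No two caps can be exceeded simultaneously, so the pair terms are all 0.
By inclusion–exclusion the count is 680 − 344 + 0 = 336.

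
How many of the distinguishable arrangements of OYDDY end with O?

6

Fix O in the last position and arrange the remaining 4 letters.
Those 4 letters have D appearing twice and Y appearing twice, giving (4)!/(2!·2!) = 6.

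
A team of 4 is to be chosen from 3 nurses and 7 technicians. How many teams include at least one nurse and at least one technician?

Unrestricted: C(10,4) = 210 ways to pick any 4 of the 10.
Selections missing a whole group: no nurses → C(7,4) = 35; no technicians → C(3,4) = 0.
Both groups omitted at once is impossible, so 210 − 35 = 175.

175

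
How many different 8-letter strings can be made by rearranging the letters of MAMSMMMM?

56

MAMSMMMM has 8 letters with M appearing 6 times.
The number of distinct arrangements is 8!/(6!) = 40320/720 = 56.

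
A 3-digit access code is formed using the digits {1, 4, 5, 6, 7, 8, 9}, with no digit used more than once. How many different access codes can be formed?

Choose and order 3 of the 7 symbols: the first digit has 7 options, the next 6, then 5.
7 × 6 × 5 = 210.

210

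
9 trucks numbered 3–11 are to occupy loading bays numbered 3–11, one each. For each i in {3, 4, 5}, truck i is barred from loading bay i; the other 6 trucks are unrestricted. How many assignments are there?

Let Aᵢ (for i ∈ {3, 4, 5}) be the placements that put truck i in its forbidden loading bay. Any j of these fix j positions, leaving (9−j)! ways to fill the rest, and there are C(3,j) ways to pick which j.
By inclusion–exclusion, the number of valid placements is Σ_{j=0}^{3} (−1)^j C(3,j)·(9−j)!.
Computing: 362880 − 120960 + 15120 − 720 = 256320.

256320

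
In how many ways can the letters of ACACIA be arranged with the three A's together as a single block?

12

Treat the 3 copies of A as a single block. The multiset to arrange is then {AAA, C, C, I}, 4 items in all.
That gives (4)!/(2!) = 12 arrangements.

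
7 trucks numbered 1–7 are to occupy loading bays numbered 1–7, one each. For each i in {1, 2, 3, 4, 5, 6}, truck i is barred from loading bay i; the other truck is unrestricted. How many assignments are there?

Let Aᵢ (for 1 ≤ i ≤ 6) be the placements that put truck i in its forbidden loading bay. Any j of these fix j positions, leaving (7−j)! ways to fill the rest, and there are C(6,j) ways to pick which j.
By inclusion–exclusion, the number of valid placements is Σ_{j=0}^{6} (−1)^j C(6,j)·(7−j)!.
Computing: 5040 − 4320 + 1800 − 480 + 90 − 12 + 1 = 2119.

2119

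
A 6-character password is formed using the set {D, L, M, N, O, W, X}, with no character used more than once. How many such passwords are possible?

This is a permutation of 6 out of 7: P(7,6) = 7!/1!.
That product is 7 × 6 × 5 × 4 × 3 × 2 = 5040.

5040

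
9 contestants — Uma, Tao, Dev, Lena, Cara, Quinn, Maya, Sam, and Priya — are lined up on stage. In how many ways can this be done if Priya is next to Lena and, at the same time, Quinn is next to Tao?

Treat {Priya,Lena} as one block (2 orders) and {Quinn,Tao} as another (2 orders).
That leaves 7 units to arrange: 2 × 2 × 7! = 4 × 5040 = 20160.

20160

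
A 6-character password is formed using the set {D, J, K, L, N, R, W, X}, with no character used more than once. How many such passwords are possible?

20160

This is a permutation of 6 out of 8: P(8,6) = 8!/2!.
That product is 8 × 7 × 6 × 5 × 4 × 3 = 20160.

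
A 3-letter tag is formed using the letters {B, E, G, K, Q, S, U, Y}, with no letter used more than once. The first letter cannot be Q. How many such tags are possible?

The first letter has 8−1 = 7 choices (anything except Q).
The remaining 2 letters are filled from the other 7 symbols without repetition: 7 × 6 = 42.
Total: 7 × 42 = 294.

294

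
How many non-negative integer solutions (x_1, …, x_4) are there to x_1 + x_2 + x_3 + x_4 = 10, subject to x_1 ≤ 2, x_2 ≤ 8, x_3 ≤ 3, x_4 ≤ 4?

56

By stars and bars, unrestricted non-negative solutions to x_1+…+x_4 = 10 number C(10+3,3) = 286.
Subtract solutions that violate a single cap (substitute x_i' = x_i − (cap_i+1)): x_1 ≥ 3 gives C(10,3) = 120; x_2 ≥ 9 gives C(4,3) = 4; x_3 ≥ 4 gives C(9,3) = 84; x_4 ≥ 5 gives C(8,3) = 56. Together 264.
Add back pairs where two caps are both exceeded: 0 + 20 + 10 + 0 + 0 + 4 = 34.
By inclusion–exclusion the count is 286 − 264 + 34 = 56.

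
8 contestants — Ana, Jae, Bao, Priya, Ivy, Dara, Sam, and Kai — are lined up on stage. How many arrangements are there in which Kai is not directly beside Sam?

30240

There are 8! = 40320 arrangements in all. If Kai and Sam are adjacent, merging them into one block gives 2·(7)! = 10080 arrangements.
Complementary counting: 40320 − 10080 = 30240.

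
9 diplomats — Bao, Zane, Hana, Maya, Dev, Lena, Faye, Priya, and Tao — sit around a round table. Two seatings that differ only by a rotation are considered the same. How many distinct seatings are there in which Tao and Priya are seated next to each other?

Treat {Tao, Priya} as one unit (2 internal orders) and seat the resulting 8 units around the table: (7)! circular arrangements.
So 2 × (7)! = 2 × 5040 = 10080.

10080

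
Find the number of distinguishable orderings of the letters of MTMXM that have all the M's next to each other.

6

Treat the 3 copies of M as a single block. The multiset to arrange is then {MMM, T, X}, 3 items in all.
All 3 items are distinct, so there are (3)! = 6 arrangements.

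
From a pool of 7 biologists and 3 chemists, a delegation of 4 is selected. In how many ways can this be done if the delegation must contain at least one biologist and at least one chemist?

Unrestricted: C(10,4) = 210 ways to pick any 4 of the 10.
Selections missing a whole group: no biologists → C(3,4) = 0; no chemists → C(7,4) = 35.
Both groups omitted at once is impossible, so 210 − 35 = 175.

175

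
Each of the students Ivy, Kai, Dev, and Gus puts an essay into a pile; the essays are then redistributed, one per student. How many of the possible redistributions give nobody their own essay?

Count assignments avoiding every fixed point. For any j of the 4 students fixed to their own essay, the other 4−j can be arranged in (4−j)! ways.
By inclusion–exclusion this is Σ_{j=0}^{4} (−1)^j C(4,j)·(4−j)!.
Computing: 24 − 24 + 12 − 4 + 1 = 9.

9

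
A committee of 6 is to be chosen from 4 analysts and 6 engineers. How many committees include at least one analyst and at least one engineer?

209

Total 6-person selections from all 10: C(10,6) = 210.
Selections missing a whole group: no analysts → C(6,6) = 1; no engineers → C(4,6) = 0.
Both groups omitted at once is impossible, so 210 − 1 = 209.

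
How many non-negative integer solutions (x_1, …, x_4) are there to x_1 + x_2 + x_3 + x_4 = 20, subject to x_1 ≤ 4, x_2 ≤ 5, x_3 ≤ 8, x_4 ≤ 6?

By stars and bars, unrestricted non-negative solutions to x_1+…+x_4 = 20 number C(20+3,3) = 1771.
Subtract solutions that violate a single cap (substitute x_i' = x_i − (cap_i+1)): x_1 ≥ 5 gives C(18,3) = 816; x_2 ≥ 6 gives C(17,3) = 680; x_3 ≥ 9 gives C(14,3) = 364; x_4 ≥ 7 gives C(16,3) = 560. Together 2420.
Add back pairs where two caps are both exceeded: 220 + 84 + 165 + 56 + 120 + 35 = 680.
Subtract triples: 1 + 10 + 0 + 0 = 11.
By inclusion–exclusion the count is 1771 − 2420 + 680 − 11 = 20.

20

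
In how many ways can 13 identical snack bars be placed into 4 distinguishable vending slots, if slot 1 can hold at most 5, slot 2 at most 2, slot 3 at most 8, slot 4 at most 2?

27

Without the upper bounds there are C(16,3) = 560 ways to split 13 among 4 vending slots.
Subtract solutions that violate a single cap (substitute x_i' = x_i − (cap_i+1)): x_1 ≥ 6 gives C(10,3) = 120; x_2 ≥ 3 gives C(13,3) = 286; x_3 ≥ 9 gives C(7,3) = 35; x_4 ≥ 3 gives C(13,3) = 286. Together 727.
Add back pairs where two caps are both exceeded: 35 + 0 + 35 + 4 + 120 + 4 = 198.
Subtract triples: 0 + 4 + 0 + 0 = 4.
By inclusion–exclusion the count is 560 − 727 + 198 − 4 = 27.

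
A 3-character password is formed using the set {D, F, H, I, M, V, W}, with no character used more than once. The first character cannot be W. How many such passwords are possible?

The first character has 7−1 = 6 choices (anything except W).
The remaining 2 characters are filled from the other 6 symbols without repetition: 6 × 5 = 30.
Total: 6 × 30 = 180.

180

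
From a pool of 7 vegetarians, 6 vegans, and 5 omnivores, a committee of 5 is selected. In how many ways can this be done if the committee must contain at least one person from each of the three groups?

6055

Unrestricted: C(18,5) = 8568 ways to pick any 5 of the 18.
Subtract selections that omit an entire group: no vegetarians → C(11,5) = 462; no vegans → C(12,5) = 792; no omnivores → C(13,5) = 1287.
Add back selections omitting two groups (i.e. drawn from a single group): C(7,5) + C(6,5) + C(5,5) = 28.
By inclusion–exclusion: 8568 − 2541 + 28 = 6055.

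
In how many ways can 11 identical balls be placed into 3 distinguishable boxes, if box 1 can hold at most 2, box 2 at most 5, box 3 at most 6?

6

By stars and bars, unrestricted non-negative solutions to x_1+…+x_3 = 11 number C(11+2,2) = 78.
Subtract solutions that violate a single cap (substitute x_i' = x_i − (cap_i+1)): x_1 ≥ 3 gives C(10,2) = 45; x_2 ≥ 6 gives C(7,2) = 21; x_3 ≥ 7 gives C(6,2) = 15. Together 81.
Add back pairs where two caps are both exceeded: 6 + 3 + 0 = 9.
By inclusion–exclusion the count is 78 − 81 + 9 = 6.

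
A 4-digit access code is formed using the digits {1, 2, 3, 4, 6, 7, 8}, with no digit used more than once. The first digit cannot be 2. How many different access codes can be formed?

The first digit has 7−1 = 6 choices (anything except 2).
The remaining 3 digits are filled from the other 6 symbols without repetition: 6 × 5 × 4 = 120.
Total: 6 × 120 = 720.

720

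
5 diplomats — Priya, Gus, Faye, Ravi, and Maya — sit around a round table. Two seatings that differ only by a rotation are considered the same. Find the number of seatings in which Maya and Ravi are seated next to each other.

12

Treat {Maya, Ravi} as one unit (2 internal orders) and seat the resulting 4 units around the table: (3)! circular arrangements.
So 2 × (3)! = 2 × 6 = 12.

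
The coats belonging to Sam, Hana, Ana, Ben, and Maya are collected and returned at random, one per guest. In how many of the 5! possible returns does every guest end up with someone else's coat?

44

Count assignments avoiding every fixed point. For any j of the 5 guests fixed to their own coat, the other 5−j can be arranged in (5−j)! ways.
By inclusion–exclusion this is Σ_{j=0}^{5} (−1)^j C(5,j)·(5−j)!.
Computing: 120 − 120 + 60 − 20 + 5 − 1 = 44.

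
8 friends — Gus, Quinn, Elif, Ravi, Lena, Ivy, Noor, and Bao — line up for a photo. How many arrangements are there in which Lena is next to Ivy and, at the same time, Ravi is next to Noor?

Treat {Lena,Ivy} as one block (2 orders) and {Ravi,Noor} as another (2 orders).
That leaves 6 units to arrange: 2 × 2 × 6! = 4 × 720 = 2880.

2880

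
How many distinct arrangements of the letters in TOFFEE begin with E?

60

Fix E in the first position and arrange the remaining 5 letters.
Those 5 letters have F appearing twice, giving (5)!/(2!) = 60.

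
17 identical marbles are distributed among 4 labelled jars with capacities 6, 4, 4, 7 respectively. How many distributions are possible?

35

Ignoring the caps, the number of non-negative solutions to x_1+…+x_4 = 17 is C(20,3) = 1140.
Subtract solutions that violate a single cap (substitute x_i' = x_i − (cap_i+1)): x_1 ≥ 7 gives C(13,3) = 286; x_2 ≥ 5 gives C(15,3) = 455; x_3 ≥ 5 gives C(15,3) = 455; x_4 ≥ 8 gives C(12,3) = 220. Together 1416.
Add back pairs where two caps are both exceeded: 56 + 56 + 10 + 120 + 35 + 35 = 312.
Subtract triples: 1 + 0 + 0 + 0 = 1.
By inclusion–exclusion the count is 1140 − 1416 + 312 − 1 = 35.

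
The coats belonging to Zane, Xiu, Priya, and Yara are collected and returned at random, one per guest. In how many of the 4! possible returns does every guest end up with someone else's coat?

9

Count assignments avoiding every fixed point. For any j of the 4 guests fixed to their own coat, the other 4−j can be arranged in (4−j)! ways.
By inclusion–exclusion this is Σ_{j=0}^{4} (−1)^j C(4,j)·(4−j)!.
Computing: 24 − 24 + 12 − 4 + 1 = 9.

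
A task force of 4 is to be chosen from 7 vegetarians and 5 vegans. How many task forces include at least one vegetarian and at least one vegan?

Total 4-person selections from all 12: C(12,4) = 495.
Subtract selections that omit an entire group: no vegetarians → C(5,4) = 5; no vegans → C(7,4) = 35.
Both groups omitted at once is impossible, so 495 − 40 = 455.

455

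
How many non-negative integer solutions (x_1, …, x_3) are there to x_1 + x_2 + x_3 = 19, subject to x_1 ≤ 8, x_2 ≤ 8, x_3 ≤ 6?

By stars and bars, unrestricted non-negative solutions to x_1+…+x_3 = 19 number C(19+2,2) = 210.
Subtract solutions that violate a single cap (substitute x_i' = x_i − (cap_i+1)): x_1 ≥ 9 gives C(12,2) = 66; x_2 ≥ 9 gives C(12,2) = 66; x_3 ≥ 7 gives C(14,2) = 91. Together 223.
Add back pairs where two caps are both exceeded: 3 + 10 + 10 = 23.
By inclusion–exclusion the count is 210 − 223 + 23 = 10.

10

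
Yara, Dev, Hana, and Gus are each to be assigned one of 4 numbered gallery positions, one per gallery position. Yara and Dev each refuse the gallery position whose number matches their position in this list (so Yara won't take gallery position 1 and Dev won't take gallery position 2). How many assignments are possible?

14

Let Aᵢ (for i ∈ {1, 2}) be the placements that put person i in their forbidden gallery position. Any j of these fix j positions, leaving (4−j)! ways to fill the rest, and there are C(2,j) ways to pick which j.
By inclusion–exclusion, the number of valid placements is Σ_{j=0}^{2} (−1)^j C(2,j)·(4−j)!.
Computing: 24 − 12 + 2 = 14.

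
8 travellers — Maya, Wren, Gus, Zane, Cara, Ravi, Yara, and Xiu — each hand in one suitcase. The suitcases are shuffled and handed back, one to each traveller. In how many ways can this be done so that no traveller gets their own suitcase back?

This is the derangement count D_8: permutations of 8 items with no fixed point.
By inclusion–exclusion this is Σ_{j=0}^{8} (−1)^j C(8,j)·(8−j)!.
Computing: 40320 − 40320 + 20160 − 6720 + 1680 − 336 + 56 − 8 + 1 = 14833.

14833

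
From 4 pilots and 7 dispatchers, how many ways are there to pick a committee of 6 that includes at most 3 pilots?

441

Split by how many pilots are chosen (0 through 3).
Sum: C(4,0)·C(7,6) + C(4,1)·C(7,5) + C(4,2)·C(7,4) + C(4,3)·C(7,3) = 7 + 84 + 210 + 140 = 441.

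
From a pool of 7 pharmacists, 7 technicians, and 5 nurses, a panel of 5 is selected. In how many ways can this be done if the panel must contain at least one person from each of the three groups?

With no constraint there are C(19,5) = 11628 possible selections.
Selections missing a whole group: no pharmacists → C(12,5) = 792; no technicians → C(12,5) = 792; no nurses → C(14,5) = 2002.
Add back selections omitting two groups (i.e. drawn from a single group): C(7,5) + C(7,5) + C(5,5) = 43.
By inclusion–exclusion: 11628 − 3586 + 43 = 8085.

8085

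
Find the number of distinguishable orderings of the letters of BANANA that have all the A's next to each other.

Treat the 3 copies of A as a single block. The multiset to arrange is then {AAA, B, N, N}, 4 items in all.
That gives (4)!/(2!) = 12 arrangements.

12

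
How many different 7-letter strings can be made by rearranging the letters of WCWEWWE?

105

Letter multiplicities in WCWEWWE: C×1, E×2, W×4.
Dividing 7! = 5040 by 4!·2! = 48 for the repeated letters gives 105.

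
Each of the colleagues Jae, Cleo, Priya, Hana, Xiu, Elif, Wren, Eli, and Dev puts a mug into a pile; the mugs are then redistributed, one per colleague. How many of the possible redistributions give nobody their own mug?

133496

This is the derangement count D_9: permutations of 9 items with no fixed point.
By inclusion–exclusion this is Σ_{j=0}^{9} (−1)^j C(9,j)·(9−j)!.
Computing: 362880 − 362880 + 181440 − 60480 + 15120 − 3024 + 504 − 72 + 9 − 1 = 133496.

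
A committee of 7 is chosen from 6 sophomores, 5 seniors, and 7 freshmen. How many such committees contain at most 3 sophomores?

28116

Split by how many sophomores are chosen (0 through 3).
Sum: C(6,0)·C(12,7) + C(6,1)·C(12,6) + C(6,2)·C(12,5) + C(6,3)·C(12,4) = 792 + 5544 + 11880 + 9900 = 28116.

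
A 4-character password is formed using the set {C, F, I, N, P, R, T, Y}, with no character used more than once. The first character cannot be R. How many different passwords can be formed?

The first character has 8−1 = 7 choices (anything except R).
The remaining 3 characters are filled from the other 7 symbols without repetition: 7 × 6 × 5 = 210.
Total: 7 × 210 = 1470.

1470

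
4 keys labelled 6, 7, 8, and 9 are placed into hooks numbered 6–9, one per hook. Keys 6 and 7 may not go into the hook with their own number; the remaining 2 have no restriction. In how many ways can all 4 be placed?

Let Aᵢ (for i ∈ {6, 7}) be the placements that put key i in its forbidden hook. Any j of these fix j positions, leaving (4−j)! ways to fill the rest, and there are C(2,j) ways to pick which j.
By inclusion–exclusion, the number of valid placements is Σ_{j=0}^{2} (−1)^j C(2,j)·(4−j)!.
Computing: 24 − 12 + 2 = 14.

14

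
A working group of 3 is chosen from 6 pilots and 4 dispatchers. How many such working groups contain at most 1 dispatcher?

Split by how many dispatchers are chosen (0 through 1).
Sum: C(4,0)·C(6,3) + C(4,1)·C(6,2) = 20 + 60 = 80.

80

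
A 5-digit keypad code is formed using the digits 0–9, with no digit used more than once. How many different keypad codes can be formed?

With no repetition, fill the 5 digits in order: 10 choices, then 9, down to 6.
That product is 10 × 9 × 8 × 7 × 6 = 30240.

30240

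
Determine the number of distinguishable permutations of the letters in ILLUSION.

The 8 letters of ILLUSION have repeats: I appearing twice and L appearing twice.
The number of distinct arrangements is 8!/(2!·2!) = 40320/4 = 10080.

10080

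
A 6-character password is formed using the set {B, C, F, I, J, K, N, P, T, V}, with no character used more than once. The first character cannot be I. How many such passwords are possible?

The first character has 10−1 = 9 choices (anything except I).
The remaining 5 characters are filled from the other 9 symbols without repetition: 9 × 8 × 7 × 6 × 5 = 15120.
Total: 9 × 15120 = 136080.

136080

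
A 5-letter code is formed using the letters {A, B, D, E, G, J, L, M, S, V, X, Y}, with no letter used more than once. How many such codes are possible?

With no repetition, fill the 5 letters in order: 12 choices, then 11, down to 8.
12 × 11 × 10 × 9 × 8 = 95040.

95040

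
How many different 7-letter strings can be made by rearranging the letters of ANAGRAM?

840

ANAGRAM has 7 letters with A appearing 3 times.
So there are 7! / (3!) = 840 distinguishable arrangements.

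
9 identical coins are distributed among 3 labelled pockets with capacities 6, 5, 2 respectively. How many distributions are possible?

12

Without the upper bounds there are C(11,2) = 55 ways to split 9 among 3 pockets.
Subtract solutions that violate a single cap (substitute x_i' = x_i − (cap_i+1)): x_1 ≥ 7 gives C(4,2) = 6; x_2 ≥ 6 gives C(5,2) = 10; x_3 ≥ 3 gives C(8,2) = 28. Together 44.
Add back pairs where two caps are both exceeded: 0 + 0 + 1 = 1.
By inclusion–exclusion the count is 55 − 44 + 1 = 12.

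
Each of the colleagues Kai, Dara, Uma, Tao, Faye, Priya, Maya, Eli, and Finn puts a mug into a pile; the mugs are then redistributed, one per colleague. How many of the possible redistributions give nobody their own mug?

133496

Count assignments avoiding every fixed point. For any j of the 9 colleagues fixed to their own mug, the other 9−j can be arranged in (9−j)! ways.
By inclusion–exclusion this is Σ_{j=0}^{9} (−1)^j C(9,j)·(9−j)!.
Computing: 362880 − 362880 + 181440 − 60480 + 15120 − 3024 + 504 − 72 + 9 − 1 = 133496.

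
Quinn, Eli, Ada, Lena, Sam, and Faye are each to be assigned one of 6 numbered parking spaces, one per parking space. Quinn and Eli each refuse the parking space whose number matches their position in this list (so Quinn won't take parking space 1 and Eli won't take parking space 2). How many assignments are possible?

Let Aᵢ (for i ∈ {1, 2}) be the placements that put person i in their forbidden parking space. Any j of these fix j positions, leaving (6−j)! ways to fill the rest, and there are C(2,j) ways to pick which j.
By inclusion–exclusion, the number of valid placements is Σ_{j=0}^{2} (−1)^j C(2,j)·(6−j)!.
Computing: 720 − 240 + 24 = 504.

504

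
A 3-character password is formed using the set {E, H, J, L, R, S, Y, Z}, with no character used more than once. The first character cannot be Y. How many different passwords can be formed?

The first character has 8−1 = 7 choices (anything except Y).
The remaining 2 characters are filled from the other 7 symbols without repetition: 7 × 6 = 42.
Total: 7 × 42 = 294.

294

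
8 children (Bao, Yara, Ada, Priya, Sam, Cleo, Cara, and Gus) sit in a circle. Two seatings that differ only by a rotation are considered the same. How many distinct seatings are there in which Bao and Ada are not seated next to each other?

3600

All circular seatings of 8 people number (7)! = 5040.
Those with Bao next to Ada: fuse the pair into one unit and seat 7 units around a circle — 2·(6)! = 1440.
Subtracting, 5040 − 1440 = 3600.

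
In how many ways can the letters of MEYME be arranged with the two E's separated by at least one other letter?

18

Total arrangements of MEYME: 5!/(2!·2!) = 30.
If the two E's are adjacent, glue them into one block, leaving 4 items to arrange: (4)!/(2!) = 12 ways.
Subtracting, 30 − 12 = 18 arrangements keep the E's apart.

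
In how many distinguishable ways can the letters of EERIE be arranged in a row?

20

Letter multiplicities in EERIE: E×3, I×1, R×1.
The number of distinct arrangements is 5!/(3!) = 120/6 = 20.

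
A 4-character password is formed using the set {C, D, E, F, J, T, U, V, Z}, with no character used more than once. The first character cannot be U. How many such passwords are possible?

The first character has 9−1 = 8 choices (anything except U).
The remaining 3 characters are filled from the other 8 symbols without repetition: 8 × 7 × 6 = 336.
Total: 8 × 336 = 2688.

2688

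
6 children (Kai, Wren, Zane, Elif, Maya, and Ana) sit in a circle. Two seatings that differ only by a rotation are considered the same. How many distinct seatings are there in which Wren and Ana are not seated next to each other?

Without the restriction there are (5)! = 120 seatings.
Seatings with Wren beside Ana: treat them as a block with 2 internal orders, giving 2 × (4)! = 48.
Subtracting, 120 − 48 = 72.

72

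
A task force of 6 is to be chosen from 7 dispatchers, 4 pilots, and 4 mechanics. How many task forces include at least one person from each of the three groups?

4060

With no constraint there are C(15,6) = 5005 possible selections.
Subtract selections that omit an entire group: no dispatchers → C(8,6) = 28; no pilots → C(11,6) = 462; no mechanics → C(11,6) = 462.
Add back selections omitting two groups (i.e. drawn from a single group): C(7,6) + C(4,6) + C(4,6) = 7.
By inclusion–exclusion: 5005 − 952 + 7 = 4060.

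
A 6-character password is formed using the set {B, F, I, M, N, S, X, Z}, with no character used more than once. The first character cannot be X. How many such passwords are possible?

The first character has 8−1 = 7 choices (anything except X).
The remaining 5 characters are filled from the other 7 symbols without repetition: 7 × 6 × 5 × 4 × 3 = 2520.
Total: 7 × 2520 = 17640.

17640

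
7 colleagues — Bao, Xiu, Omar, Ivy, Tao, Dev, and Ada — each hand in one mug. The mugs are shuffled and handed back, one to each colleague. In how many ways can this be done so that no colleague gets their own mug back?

This is the derangement count D_7: permutations of 7 items with no fixed point.
By inclusion–exclusion this is Σ_{j=0}^{7} (−1)^j C(7,j)·(7−j)!.
Computing: 5040 − 5040 + 2520 − 840 + 210 − 42 + 7 − 1 = 1854.

1854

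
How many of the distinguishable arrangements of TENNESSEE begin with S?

840

With the first slot taken by S, it remains to arrange the other 8 letters (TENNESEE).
Those 8 letters have E appearing 4 times and N appearing twice, giving (8)!/(4!·2!) = 840.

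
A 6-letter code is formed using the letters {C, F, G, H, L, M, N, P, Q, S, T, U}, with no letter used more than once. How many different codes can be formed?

With no repetition, fill the 6 letters in order: 12 choices, then 11, down to 7.
12 × 11 × 10 × 9 × 8 × 7 = 665280.

665280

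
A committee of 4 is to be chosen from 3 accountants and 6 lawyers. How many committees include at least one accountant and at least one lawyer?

With no constraint there are C(9,4) = 126 possible selections.
Subtract selections that omit an entire group: no accountants → C(6,4) = 15; no lawyers → C(3,4) = 0.
Both groups omitted at once is impossible, so 126 − 15 = 111.

111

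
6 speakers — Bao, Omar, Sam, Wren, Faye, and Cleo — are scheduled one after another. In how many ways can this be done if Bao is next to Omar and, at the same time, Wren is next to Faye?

96

Treat {Bao,Omar} as one block (2 orders) and {Wren,Faye} as another (2 orders).
That leaves 4 units to arrange: 2 × 2 × 4! = 4 × 24 = 96.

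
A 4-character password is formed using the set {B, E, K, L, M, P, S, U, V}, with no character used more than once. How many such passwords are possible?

3024

Choose and order 4 of the 9 symbols: the first character has 9 options, the next 8, then 7, 6.
That product is 9 × 8 × 7 × 6 = 3024.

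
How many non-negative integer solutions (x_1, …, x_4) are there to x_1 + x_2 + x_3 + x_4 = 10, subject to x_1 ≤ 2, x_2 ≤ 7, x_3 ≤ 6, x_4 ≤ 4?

Ignoring the caps, the number of non-negative solutions to x_1+…+x_4 = 10 is C(13,3) = 286.
Subtract solutions that violate a single cap (substitute x_i' = x_i − (cap_i+1)): x_1 ≥ 3 gives C(10,3) = 120; x_2 ≥ 8 gives C(5,3) = 10; x_3 ≥ 7 gives C(6,3) = 20; x_4 ≥ 5 gives C(8,3) = 56. Together 206.
Add back pairs where two caps are both exceeded: 0 + 1 + 10 + 0 + 0 + 0 = 11.
By inclusion–exclusion the count is 286 − 206 + 11 = 91.

91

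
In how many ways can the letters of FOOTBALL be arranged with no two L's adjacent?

Total arrangements of FOOTBALL: 8!/(2!·2!) = 10080.
If the two L's are adjacent, glue them into one block, leaving 7 items to arrange: (7)!/(2!) = 2520 ways.
Subtracting, 10080 − 2520 = 7560 arrangements keep the L's apart.

7560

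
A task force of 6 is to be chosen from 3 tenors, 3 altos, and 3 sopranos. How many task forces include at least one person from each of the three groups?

With no constraint there are C(9,6) = 84 possible selections.
Selections missing a whole group: no tenors → C(6,6) = 1; no altos → C(6,6) = 1; no sopranos → C(6,6) = 1.
Add back selections omitting two groups (i.e. drawn from a single group): C(3,6) + C(3,6) + C(3,6) = 0.
By inclusion–exclusion: 84 − 3 + 0 = 81.

81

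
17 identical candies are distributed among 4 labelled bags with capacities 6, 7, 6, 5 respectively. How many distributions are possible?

Without the upper bounds there are C(20,3) = 1140 ways to split 17 among 4 bags.
Subtract solutions that violate a single cap (substitute x_i' = x_i − (cap_i+1)): x_1 ≥ 7 gives C(13,3) = 286; x_2 ≥ 8 gives C(12,3) = 220; x_3 ≥ 7 gives C(13,3) = 286; x_4 ≥ 6 gives C(14,3) = 364. Together 1156.
Add back pairs where two caps are both exceeded: 10 + 20 + 35 + 10 + 20 + 35 = 130.
By inclusion–exclusion the count is 1140 − 1156 + 130 = 114.

114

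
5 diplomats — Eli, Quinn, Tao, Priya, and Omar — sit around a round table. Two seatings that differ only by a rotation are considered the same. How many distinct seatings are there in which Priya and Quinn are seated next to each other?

Glue Priya and Quinn into a block (2 internal orders). Seating 4 units around a circle gives (3)! arrangements.
So 2 × (3)! = 2 × 6 = 12.

12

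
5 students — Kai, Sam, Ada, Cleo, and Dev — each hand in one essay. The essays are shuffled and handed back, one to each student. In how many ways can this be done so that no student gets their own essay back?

Count assignments avoiding every fixed point. For any j of the 5 students fixed to their own essay, the other 5−j can be arranged in (5−j)! ways.
By inclusion–exclusion this is Σ_{j=0}^{5} (−1)^j C(5,j)·(5−j)!.
Computing: 120 − 120 + 60 − 20 + 5 − 1 = 44.

44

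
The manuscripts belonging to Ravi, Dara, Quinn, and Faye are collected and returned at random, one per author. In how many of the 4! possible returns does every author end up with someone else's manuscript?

Count assignments avoiding every fixed point. For any j of the 4 authors fixed to their own manuscript, the other 4−j can be arranged in (4−j)! ways.
By inclusion–exclusion this is Σ_{j=0}^{4} (−1)^j C(4,j)·(4−j)!.
Computing: 24 − 24 + 12 − 4 + 1 = 9.

9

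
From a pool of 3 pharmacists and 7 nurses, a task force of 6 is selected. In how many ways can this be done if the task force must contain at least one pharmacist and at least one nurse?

203

With no constraint there are C(10,6) = 210 possible selections.
Selections missing a whole group: no pharmacists → C(7,6) = 7; no nurses → C(3,6) = 0.
Both groups omitted at once is impossible, so 210 − 7 = 203.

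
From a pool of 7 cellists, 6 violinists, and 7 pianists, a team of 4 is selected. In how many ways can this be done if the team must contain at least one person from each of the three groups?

Unrestricted: C(20,4) = 4845 ways to pick any 4 of the 20.
Selections missing a whole group: no cellists → C(13,4) = 715; no violinists → C(14,4) = 1001; no pianists → C(13,4) = 715.
Add back selections omitting two groups (i.e. drawn from a single group): C(7,4) + C(6,4) + C(7,4) = 85.
By inclusion–exclusion: 4845 − 2431 + 85 = 2499.

2499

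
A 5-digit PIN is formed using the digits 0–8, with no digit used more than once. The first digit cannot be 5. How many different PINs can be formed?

13440

The first digit has 9−1 = 8 choices (anything except 5).
The remaining 4 digits are filled from the other 8 symbols without repetition: 8 × 7 × 6 × 5 = 1680.
Total: 8 × 1680 = 13440.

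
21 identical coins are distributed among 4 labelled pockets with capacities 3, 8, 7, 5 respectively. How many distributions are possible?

10

By stars and bars, unrestricted non-negative solutions to x_1+…+x_4 = 21 number C(21+3,3) = 2024.
Subtract solutions that violate a single cap (substitute x_i' = x_i − (cap_i+1)): x_1 ≥ 4 gives C(20,3) = 1140; x_2 ≥ 9 gives C(15,3) = 455; x_3 ≥ 8 gives C(16,3) = 560; x_4 ≥ 6 gives C(18,3) = 816. Together 2971.
Add back pairs where two caps are both exceeded: 165 + 220 + 364 + 35 + 84 + 120 = 988.
Subtract triples: 1 + 10 + 20 + 0 = 31.
By inclusion–exclusion the count is 2024 − 2971 + 988 − 31 = 10.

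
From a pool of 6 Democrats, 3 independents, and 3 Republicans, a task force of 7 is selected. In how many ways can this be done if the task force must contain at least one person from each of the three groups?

720

With no constraint there are C(12,7) = 792 possible selections.
Selections missing a whole group: no Democrats → C(6,7) = 0; no independents → C(9,7) = 36; no Republicans → C(9,7) = 36.
Add back selections omitting two groups (i.e. drawn from a single group): C(6,7) + C(3,7) + C(3,7) = 0.
By inclusion–exclusion: 792 − 72 + 0 = 720.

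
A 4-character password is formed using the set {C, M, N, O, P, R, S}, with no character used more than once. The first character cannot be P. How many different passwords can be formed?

720

The first character has 7−1 = 6 choices (anything except P).
The remaining 3 characters are filled from the other 6 symbols without repetition: 6 × 5 × 4 = 120.
Total: 6 × 120 = 720.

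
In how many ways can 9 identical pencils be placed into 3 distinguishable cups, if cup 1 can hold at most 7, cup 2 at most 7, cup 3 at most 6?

43

By stars and bars, unrestricted non-negative solutions to x_1+…+x_3 = 9 number C(9+2,2) = 55.
Subtract solutions that violate a single cap (substitute x_i' = x_i − (cap_i+1)): x_1 ≥ 8 gives C(3,2) = 3; x_2 ≥ 8 gives C(3,2) = 3; x_3 ≥ 7 gives C(4,2) = 6. Together 12.
No two caps can be exceeded simultaneously, so the pair terms are all 0.
By inclusion–exclusion the count is 55 − 12 + 0 = 43.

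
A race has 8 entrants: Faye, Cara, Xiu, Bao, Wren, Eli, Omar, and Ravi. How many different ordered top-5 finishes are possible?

There are 8 choices for 1st place, 7 for 2nd, and so on down to 4 for position 5.
That gives 8 × 7 × 6 × 5 × 4 = 6720.

6720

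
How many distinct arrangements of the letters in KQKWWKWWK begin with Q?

With the first slot taken by Q, it remains to arrange the other 8 letters (KKWWKWWK).
Those 8 letters have K appearing 4 times and W appearing 4 times, giving (8)!/(4!·4!) = 70.

70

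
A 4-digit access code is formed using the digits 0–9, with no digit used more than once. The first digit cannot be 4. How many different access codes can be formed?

4536

The first digit has 10−1 = 9 choices (anything except 4).
The remaining 3 digits are filled from the other 9 symbols without repetition: 9 × 8 × 7 = 504.
Total: 9 × 504 = 4536.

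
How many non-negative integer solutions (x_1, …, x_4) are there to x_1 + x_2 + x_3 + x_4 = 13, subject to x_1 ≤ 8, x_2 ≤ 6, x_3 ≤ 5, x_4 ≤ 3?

133

Without the upper bounds there are C(16,3) = 560 ways to split 13 among 4 variables.
Subtract solutions that violate a single cap (substitute x_i' = x_i − (cap_i+1)): x_1 ≥ 9 gives C(7,3) = 35; x_2 ≥ 7 gives C(9,3) = 84; x_3 ≥ 6 gives C(10,3) = 120; x_4 ≥ 4 gives C(12,3) = 220. Together 459.
Add back pairs where two caps are both exceeded: 0 + 0 + 1 + 1 + 10 + 20 = 32.
By inclusion–exclusion the count is 560 − 459 + 32 = 133.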